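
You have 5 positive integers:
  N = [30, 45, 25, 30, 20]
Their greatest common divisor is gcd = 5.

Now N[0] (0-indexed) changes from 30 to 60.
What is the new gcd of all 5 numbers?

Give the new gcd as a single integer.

Numbers: [30, 45, 25, 30, 20], gcd = 5
Change: index 0, 30 -> 60
gcd of the OTHER numbers (without index 0): gcd([45, 25, 30, 20]) = 5
New gcd = gcd(g_others, new_val) = gcd(5, 60) = 5

Answer: 5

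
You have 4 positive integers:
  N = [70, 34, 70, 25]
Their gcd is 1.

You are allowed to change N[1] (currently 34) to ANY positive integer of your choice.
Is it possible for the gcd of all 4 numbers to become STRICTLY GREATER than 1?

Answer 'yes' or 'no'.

Current gcd = 1
gcd of all OTHER numbers (without N[1]=34): gcd([70, 70, 25]) = 5
The new gcd after any change is gcd(5, new_value).
This can be at most 5.
Since 5 > old gcd 1, the gcd CAN increase (e.g., set N[1] = 5).

Answer: yes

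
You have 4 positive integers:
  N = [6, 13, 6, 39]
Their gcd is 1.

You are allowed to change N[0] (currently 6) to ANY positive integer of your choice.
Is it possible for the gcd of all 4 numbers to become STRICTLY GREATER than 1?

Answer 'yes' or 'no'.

Answer: no

Derivation:
Current gcd = 1
gcd of all OTHER numbers (without N[0]=6): gcd([13, 6, 39]) = 1
The new gcd after any change is gcd(1, new_value).
This can be at most 1.
Since 1 = old gcd 1, the gcd can only stay the same or decrease.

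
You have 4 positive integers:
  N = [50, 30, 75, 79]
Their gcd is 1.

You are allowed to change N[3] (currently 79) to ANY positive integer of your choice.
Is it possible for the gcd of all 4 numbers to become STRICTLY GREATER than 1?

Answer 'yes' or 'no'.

Answer: yes

Derivation:
Current gcd = 1
gcd of all OTHER numbers (without N[3]=79): gcd([50, 30, 75]) = 5
The new gcd after any change is gcd(5, new_value).
This can be at most 5.
Since 5 > old gcd 1, the gcd CAN increase (e.g., set N[3] = 5).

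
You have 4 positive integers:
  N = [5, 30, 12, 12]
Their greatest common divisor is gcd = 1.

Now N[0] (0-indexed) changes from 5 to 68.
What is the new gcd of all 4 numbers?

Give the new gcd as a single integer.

Answer: 2

Derivation:
Numbers: [5, 30, 12, 12], gcd = 1
Change: index 0, 5 -> 68
gcd of the OTHER numbers (without index 0): gcd([30, 12, 12]) = 6
New gcd = gcd(g_others, new_val) = gcd(6, 68) = 2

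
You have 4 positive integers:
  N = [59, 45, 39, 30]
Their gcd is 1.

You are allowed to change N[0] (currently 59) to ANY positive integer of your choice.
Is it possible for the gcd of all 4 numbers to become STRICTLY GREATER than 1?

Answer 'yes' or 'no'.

Current gcd = 1
gcd of all OTHER numbers (without N[0]=59): gcd([45, 39, 30]) = 3
The new gcd after any change is gcd(3, new_value).
This can be at most 3.
Since 3 > old gcd 1, the gcd CAN increase (e.g., set N[0] = 3).

Answer: yes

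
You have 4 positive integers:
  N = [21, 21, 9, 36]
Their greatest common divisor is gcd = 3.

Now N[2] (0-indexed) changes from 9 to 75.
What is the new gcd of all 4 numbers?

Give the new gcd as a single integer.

Numbers: [21, 21, 9, 36], gcd = 3
Change: index 2, 9 -> 75
gcd of the OTHER numbers (without index 2): gcd([21, 21, 36]) = 3
New gcd = gcd(g_others, new_val) = gcd(3, 75) = 3

Answer: 3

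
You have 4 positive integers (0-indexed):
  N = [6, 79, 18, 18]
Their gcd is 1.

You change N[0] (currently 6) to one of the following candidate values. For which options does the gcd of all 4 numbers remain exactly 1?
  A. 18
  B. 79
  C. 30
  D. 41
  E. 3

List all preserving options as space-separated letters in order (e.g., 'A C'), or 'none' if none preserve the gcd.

Old gcd = 1; gcd of others (without N[0]) = 1
New gcd for candidate v: gcd(1, v). Preserves old gcd iff gcd(1, v) = 1.
  Option A: v=18, gcd(1,18)=1 -> preserves
  Option B: v=79, gcd(1,79)=1 -> preserves
  Option C: v=30, gcd(1,30)=1 -> preserves
  Option D: v=41, gcd(1,41)=1 -> preserves
  Option E: v=3, gcd(1,3)=1 -> preserves

Answer: A B C D E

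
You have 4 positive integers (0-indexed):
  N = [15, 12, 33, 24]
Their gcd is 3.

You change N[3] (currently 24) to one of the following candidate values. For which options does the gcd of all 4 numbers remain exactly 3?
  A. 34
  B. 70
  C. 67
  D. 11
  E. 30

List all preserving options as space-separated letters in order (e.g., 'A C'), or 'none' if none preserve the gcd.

Old gcd = 3; gcd of others (without N[3]) = 3
New gcd for candidate v: gcd(3, v). Preserves old gcd iff gcd(3, v) = 3.
  Option A: v=34, gcd(3,34)=1 -> changes
  Option B: v=70, gcd(3,70)=1 -> changes
  Option C: v=67, gcd(3,67)=1 -> changes
  Option D: v=11, gcd(3,11)=1 -> changes
  Option E: v=30, gcd(3,30)=3 -> preserves

Answer: E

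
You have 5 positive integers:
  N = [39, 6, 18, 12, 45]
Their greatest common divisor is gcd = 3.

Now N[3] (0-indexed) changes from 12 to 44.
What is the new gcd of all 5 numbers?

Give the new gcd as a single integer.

Numbers: [39, 6, 18, 12, 45], gcd = 3
Change: index 3, 12 -> 44
gcd of the OTHER numbers (without index 3): gcd([39, 6, 18, 45]) = 3
New gcd = gcd(g_others, new_val) = gcd(3, 44) = 1

Answer: 1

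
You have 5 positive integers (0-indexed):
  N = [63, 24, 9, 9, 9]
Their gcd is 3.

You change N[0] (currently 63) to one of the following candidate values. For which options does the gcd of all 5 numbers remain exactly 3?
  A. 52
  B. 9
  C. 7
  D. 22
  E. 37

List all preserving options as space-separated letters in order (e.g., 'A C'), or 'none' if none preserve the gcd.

Old gcd = 3; gcd of others (without N[0]) = 3
New gcd for candidate v: gcd(3, v). Preserves old gcd iff gcd(3, v) = 3.
  Option A: v=52, gcd(3,52)=1 -> changes
  Option B: v=9, gcd(3,9)=3 -> preserves
  Option C: v=7, gcd(3,7)=1 -> changes
  Option D: v=22, gcd(3,22)=1 -> changes
  Option E: v=37, gcd(3,37)=1 -> changes

Answer: B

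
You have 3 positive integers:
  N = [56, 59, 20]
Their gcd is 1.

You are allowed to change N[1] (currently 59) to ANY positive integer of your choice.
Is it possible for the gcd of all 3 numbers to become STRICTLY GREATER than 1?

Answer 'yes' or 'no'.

Current gcd = 1
gcd of all OTHER numbers (without N[1]=59): gcd([56, 20]) = 4
The new gcd after any change is gcd(4, new_value).
This can be at most 4.
Since 4 > old gcd 1, the gcd CAN increase (e.g., set N[1] = 4).

Answer: yes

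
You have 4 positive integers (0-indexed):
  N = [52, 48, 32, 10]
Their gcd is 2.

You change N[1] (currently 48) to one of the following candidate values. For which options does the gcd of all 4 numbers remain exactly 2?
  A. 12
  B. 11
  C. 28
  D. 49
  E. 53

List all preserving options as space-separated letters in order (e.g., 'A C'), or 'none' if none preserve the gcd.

Old gcd = 2; gcd of others (without N[1]) = 2
New gcd for candidate v: gcd(2, v). Preserves old gcd iff gcd(2, v) = 2.
  Option A: v=12, gcd(2,12)=2 -> preserves
  Option B: v=11, gcd(2,11)=1 -> changes
  Option C: v=28, gcd(2,28)=2 -> preserves
  Option D: v=49, gcd(2,49)=1 -> changes
  Option E: v=53, gcd(2,53)=1 -> changes

Answer: A C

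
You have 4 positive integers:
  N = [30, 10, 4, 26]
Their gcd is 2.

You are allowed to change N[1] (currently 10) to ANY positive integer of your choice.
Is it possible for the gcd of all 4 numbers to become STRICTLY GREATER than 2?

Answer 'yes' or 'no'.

Current gcd = 2
gcd of all OTHER numbers (without N[1]=10): gcd([30, 4, 26]) = 2
The new gcd after any change is gcd(2, new_value).
This can be at most 2.
Since 2 = old gcd 2, the gcd can only stay the same or decrease.

Answer: no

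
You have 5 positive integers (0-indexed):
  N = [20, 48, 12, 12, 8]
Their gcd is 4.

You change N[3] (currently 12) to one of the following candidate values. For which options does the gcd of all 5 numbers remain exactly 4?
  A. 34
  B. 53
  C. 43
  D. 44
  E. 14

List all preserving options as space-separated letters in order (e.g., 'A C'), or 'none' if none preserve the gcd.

Answer: D

Derivation:
Old gcd = 4; gcd of others (without N[3]) = 4
New gcd for candidate v: gcd(4, v). Preserves old gcd iff gcd(4, v) = 4.
  Option A: v=34, gcd(4,34)=2 -> changes
  Option B: v=53, gcd(4,53)=1 -> changes
  Option C: v=43, gcd(4,43)=1 -> changes
  Option D: v=44, gcd(4,44)=4 -> preserves
  Option E: v=14, gcd(4,14)=2 -> changes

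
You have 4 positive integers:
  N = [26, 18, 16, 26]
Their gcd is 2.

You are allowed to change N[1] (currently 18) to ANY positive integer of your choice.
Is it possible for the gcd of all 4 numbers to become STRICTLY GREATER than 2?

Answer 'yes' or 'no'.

Current gcd = 2
gcd of all OTHER numbers (without N[1]=18): gcd([26, 16, 26]) = 2
The new gcd after any change is gcd(2, new_value).
This can be at most 2.
Since 2 = old gcd 2, the gcd can only stay the same or decrease.

Answer: no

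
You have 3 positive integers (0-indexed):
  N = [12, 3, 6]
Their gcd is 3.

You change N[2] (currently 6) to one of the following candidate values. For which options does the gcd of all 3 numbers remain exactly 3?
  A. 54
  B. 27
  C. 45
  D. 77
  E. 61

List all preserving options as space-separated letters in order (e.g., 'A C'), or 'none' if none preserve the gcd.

Old gcd = 3; gcd of others (without N[2]) = 3
New gcd for candidate v: gcd(3, v). Preserves old gcd iff gcd(3, v) = 3.
  Option A: v=54, gcd(3,54)=3 -> preserves
  Option B: v=27, gcd(3,27)=3 -> preserves
  Option C: v=45, gcd(3,45)=3 -> preserves
  Option D: v=77, gcd(3,77)=1 -> changes
  Option E: v=61, gcd(3,61)=1 -> changes

Answer: A B C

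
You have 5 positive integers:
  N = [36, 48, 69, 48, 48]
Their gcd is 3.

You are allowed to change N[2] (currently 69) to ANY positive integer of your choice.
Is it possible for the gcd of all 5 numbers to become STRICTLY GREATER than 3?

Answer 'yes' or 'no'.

Answer: yes

Derivation:
Current gcd = 3
gcd of all OTHER numbers (without N[2]=69): gcd([36, 48, 48, 48]) = 12
The new gcd after any change is gcd(12, new_value).
This can be at most 12.
Since 12 > old gcd 3, the gcd CAN increase (e.g., set N[2] = 12).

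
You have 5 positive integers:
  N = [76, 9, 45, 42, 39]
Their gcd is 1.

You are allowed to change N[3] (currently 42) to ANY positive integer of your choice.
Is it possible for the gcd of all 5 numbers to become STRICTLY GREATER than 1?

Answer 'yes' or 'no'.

Current gcd = 1
gcd of all OTHER numbers (without N[3]=42): gcd([76, 9, 45, 39]) = 1
The new gcd after any change is gcd(1, new_value).
This can be at most 1.
Since 1 = old gcd 1, the gcd can only stay the same or decrease.

Answer: no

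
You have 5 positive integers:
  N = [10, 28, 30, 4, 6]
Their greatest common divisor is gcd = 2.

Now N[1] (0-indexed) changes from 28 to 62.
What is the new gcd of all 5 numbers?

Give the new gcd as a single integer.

Numbers: [10, 28, 30, 4, 6], gcd = 2
Change: index 1, 28 -> 62
gcd of the OTHER numbers (without index 1): gcd([10, 30, 4, 6]) = 2
New gcd = gcd(g_others, new_val) = gcd(2, 62) = 2

Answer: 2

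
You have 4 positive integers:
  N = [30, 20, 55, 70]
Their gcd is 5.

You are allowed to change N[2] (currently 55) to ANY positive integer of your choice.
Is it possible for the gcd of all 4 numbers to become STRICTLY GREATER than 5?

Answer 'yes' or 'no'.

Answer: yes

Derivation:
Current gcd = 5
gcd of all OTHER numbers (without N[2]=55): gcd([30, 20, 70]) = 10
The new gcd after any change is gcd(10, new_value).
This can be at most 10.
Since 10 > old gcd 5, the gcd CAN increase (e.g., set N[2] = 10).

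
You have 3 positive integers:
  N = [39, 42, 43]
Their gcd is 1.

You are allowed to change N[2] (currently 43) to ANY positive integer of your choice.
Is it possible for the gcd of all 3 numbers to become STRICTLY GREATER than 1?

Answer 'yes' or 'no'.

Current gcd = 1
gcd of all OTHER numbers (without N[2]=43): gcd([39, 42]) = 3
The new gcd after any change is gcd(3, new_value).
This can be at most 3.
Since 3 > old gcd 1, the gcd CAN increase (e.g., set N[2] = 3).

Answer: yes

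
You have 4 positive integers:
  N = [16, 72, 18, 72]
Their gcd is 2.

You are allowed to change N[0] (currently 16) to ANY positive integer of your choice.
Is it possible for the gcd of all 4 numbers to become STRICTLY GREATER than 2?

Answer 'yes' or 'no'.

Current gcd = 2
gcd of all OTHER numbers (without N[0]=16): gcd([72, 18, 72]) = 18
The new gcd after any change is gcd(18, new_value).
This can be at most 18.
Since 18 > old gcd 2, the gcd CAN increase (e.g., set N[0] = 18).

Answer: yes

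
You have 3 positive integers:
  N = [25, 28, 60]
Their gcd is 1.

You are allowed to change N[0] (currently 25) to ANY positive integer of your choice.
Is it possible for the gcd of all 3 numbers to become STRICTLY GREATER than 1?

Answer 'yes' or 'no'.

Current gcd = 1
gcd of all OTHER numbers (without N[0]=25): gcd([28, 60]) = 4
The new gcd after any change is gcd(4, new_value).
This can be at most 4.
Since 4 > old gcd 1, the gcd CAN increase (e.g., set N[0] = 4).

Answer: yes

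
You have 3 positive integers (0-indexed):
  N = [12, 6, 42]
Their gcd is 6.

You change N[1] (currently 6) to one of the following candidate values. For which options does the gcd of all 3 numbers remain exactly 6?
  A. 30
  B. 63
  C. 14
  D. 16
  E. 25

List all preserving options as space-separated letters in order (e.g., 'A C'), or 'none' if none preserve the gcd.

Old gcd = 6; gcd of others (without N[1]) = 6
New gcd for candidate v: gcd(6, v). Preserves old gcd iff gcd(6, v) = 6.
  Option A: v=30, gcd(6,30)=6 -> preserves
  Option B: v=63, gcd(6,63)=3 -> changes
  Option C: v=14, gcd(6,14)=2 -> changes
  Option D: v=16, gcd(6,16)=2 -> changes
  Option E: v=25, gcd(6,25)=1 -> changes

Answer: A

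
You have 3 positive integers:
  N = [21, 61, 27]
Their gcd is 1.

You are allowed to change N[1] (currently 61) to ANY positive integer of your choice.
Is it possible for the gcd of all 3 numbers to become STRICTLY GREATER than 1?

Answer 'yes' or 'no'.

Answer: yes

Derivation:
Current gcd = 1
gcd of all OTHER numbers (without N[1]=61): gcd([21, 27]) = 3
The new gcd after any change is gcd(3, new_value).
This can be at most 3.
Since 3 > old gcd 1, the gcd CAN increase (e.g., set N[1] = 3).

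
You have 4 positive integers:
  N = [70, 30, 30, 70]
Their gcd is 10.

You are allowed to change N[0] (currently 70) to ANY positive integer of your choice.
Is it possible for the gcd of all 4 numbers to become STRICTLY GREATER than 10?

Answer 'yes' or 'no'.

Answer: no

Derivation:
Current gcd = 10
gcd of all OTHER numbers (without N[0]=70): gcd([30, 30, 70]) = 10
The new gcd after any change is gcd(10, new_value).
This can be at most 10.
Since 10 = old gcd 10, the gcd can only stay the same or decrease.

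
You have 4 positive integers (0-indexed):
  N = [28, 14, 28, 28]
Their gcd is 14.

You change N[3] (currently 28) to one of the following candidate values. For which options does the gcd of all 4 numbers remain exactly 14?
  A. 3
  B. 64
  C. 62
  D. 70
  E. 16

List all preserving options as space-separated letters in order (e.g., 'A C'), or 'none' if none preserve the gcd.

Old gcd = 14; gcd of others (without N[3]) = 14
New gcd for candidate v: gcd(14, v). Preserves old gcd iff gcd(14, v) = 14.
  Option A: v=3, gcd(14,3)=1 -> changes
  Option B: v=64, gcd(14,64)=2 -> changes
  Option C: v=62, gcd(14,62)=2 -> changes
  Option D: v=70, gcd(14,70)=14 -> preserves
  Option E: v=16, gcd(14,16)=2 -> changes

Answer: D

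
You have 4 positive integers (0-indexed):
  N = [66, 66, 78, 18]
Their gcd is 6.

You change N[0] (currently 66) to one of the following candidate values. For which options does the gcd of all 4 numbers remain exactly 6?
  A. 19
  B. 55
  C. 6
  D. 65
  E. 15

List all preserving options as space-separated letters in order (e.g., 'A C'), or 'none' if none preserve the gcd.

Old gcd = 6; gcd of others (without N[0]) = 6
New gcd for candidate v: gcd(6, v). Preserves old gcd iff gcd(6, v) = 6.
  Option A: v=19, gcd(6,19)=1 -> changes
  Option B: v=55, gcd(6,55)=1 -> changes
  Option C: v=6, gcd(6,6)=6 -> preserves
  Option D: v=65, gcd(6,65)=1 -> changes
  Option E: v=15, gcd(6,15)=3 -> changes

Answer: C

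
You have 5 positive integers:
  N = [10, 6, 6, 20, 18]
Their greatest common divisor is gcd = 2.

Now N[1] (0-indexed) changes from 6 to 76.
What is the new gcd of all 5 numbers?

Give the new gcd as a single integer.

Numbers: [10, 6, 6, 20, 18], gcd = 2
Change: index 1, 6 -> 76
gcd of the OTHER numbers (without index 1): gcd([10, 6, 20, 18]) = 2
New gcd = gcd(g_others, new_val) = gcd(2, 76) = 2

Answer: 2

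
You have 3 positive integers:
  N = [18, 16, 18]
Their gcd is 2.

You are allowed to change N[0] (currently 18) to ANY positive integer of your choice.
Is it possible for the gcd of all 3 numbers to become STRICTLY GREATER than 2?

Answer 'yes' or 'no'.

Answer: no

Derivation:
Current gcd = 2
gcd of all OTHER numbers (without N[0]=18): gcd([16, 18]) = 2
The new gcd after any change is gcd(2, new_value).
This can be at most 2.
Since 2 = old gcd 2, the gcd can only stay the same or decrease.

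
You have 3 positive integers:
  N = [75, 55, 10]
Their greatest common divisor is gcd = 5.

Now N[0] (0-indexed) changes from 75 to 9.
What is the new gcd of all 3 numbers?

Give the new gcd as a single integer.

Answer: 1

Derivation:
Numbers: [75, 55, 10], gcd = 5
Change: index 0, 75 -> 9
gcd of the OTHER numbers (without index 0): gcd([55, 10]) = 5
New gcd = gcd(g_others, new_val) = gcd(5, 9) = 1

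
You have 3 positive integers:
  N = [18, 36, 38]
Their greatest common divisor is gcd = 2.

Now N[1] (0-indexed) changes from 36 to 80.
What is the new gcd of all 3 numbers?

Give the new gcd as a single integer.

Answer: 2

Derivation:
Numbers: [18, 36, 38], gcd = 2
Change: index 1, 36 -> 80
gcd of the OTHER numbers (without index 1): gcd([18, 38]) = 2
New gcd = gcd(g_others, new_val) = gcd(2, 80) = 2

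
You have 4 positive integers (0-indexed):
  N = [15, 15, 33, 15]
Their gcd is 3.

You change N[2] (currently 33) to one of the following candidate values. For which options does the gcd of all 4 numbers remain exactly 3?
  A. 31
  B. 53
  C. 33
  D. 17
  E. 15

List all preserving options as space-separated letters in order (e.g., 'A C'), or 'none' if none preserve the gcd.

Old gcd = 3; gcd of others (without N[2]) = 15
New gcd for candidate v: gcd(15, v). Preserves old gcd iff gcd(15, v) = 3.
  Option A: v=31, gcd(15,31)=1 -> changes
  Option B: v=53, gcd(15,53)=1 -> changes
  Option C: v=33, gcd(15,33)=3 -> preserves
  Option D: v=17, gcd(15,17)=1 -> changes
  Option E: v=15, gcd(15,15)=15 -> changes

Answer: C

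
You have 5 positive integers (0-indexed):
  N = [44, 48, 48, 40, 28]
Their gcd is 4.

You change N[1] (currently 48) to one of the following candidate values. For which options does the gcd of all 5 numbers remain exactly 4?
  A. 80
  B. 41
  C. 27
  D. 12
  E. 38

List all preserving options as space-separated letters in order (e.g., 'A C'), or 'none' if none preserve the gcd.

Old gcd = 4; gcd of others (without N[1]) = 4
New gcd for candidate v: gcd(4, v). Preserves old gcd iff gcd(4, v) = 4.
  Option A: v=80, gcd(4,80)=4 -> preserves
  Option B: v=41, gcd(4,41)=1 -> changes
  Option C: v=27, gcd(4,27)=1 -> changes
  Option D: v=12, gcd(4,12)=4 -> preserves
  Option E: v=38, gcd(4,38)=2 -> changes

Answer: A D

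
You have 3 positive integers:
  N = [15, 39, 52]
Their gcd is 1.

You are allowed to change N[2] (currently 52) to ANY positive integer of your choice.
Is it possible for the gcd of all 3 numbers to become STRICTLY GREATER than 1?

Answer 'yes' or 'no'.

Current gcd = 1
gcd of all OTHER numbers (without N[2]=52): gcd([15, 39]) = 3
The new gcd after any change is gcd(3, new_value).
This can be at most 3.
Since 3 > old gcd 1, the gcd CAN increase (e.g., set N[2] = 3).

Answer: yes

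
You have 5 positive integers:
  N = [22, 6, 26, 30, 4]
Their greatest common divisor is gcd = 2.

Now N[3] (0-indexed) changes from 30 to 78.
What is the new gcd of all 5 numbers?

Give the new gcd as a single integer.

Answer: 2

Derivation:
Numbers: [22, 6, 26, 30, 4], gcd = 2
Change: index 3, 30 -> 78
gcd of the OTHER numbers (without index 3): gcd([22, 6, 26, 4]) = 2
New gcd = gcd(g_others, new_val) = gcd(2, 78) = 2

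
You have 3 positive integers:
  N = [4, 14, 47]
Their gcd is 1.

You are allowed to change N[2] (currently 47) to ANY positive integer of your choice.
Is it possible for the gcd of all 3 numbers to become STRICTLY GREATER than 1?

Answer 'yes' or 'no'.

Answer: yes

Derivation:
Current gcd = 1
gcd of all OTHER numbers (without N[2]=47): gcd([4, 14]) = 2
The new gcd after any change is gcd(2, new_value).
This can be at most 2.
Since 2 > old gcd 1, the gcd CAN increase (e.g., set N[2] = 2).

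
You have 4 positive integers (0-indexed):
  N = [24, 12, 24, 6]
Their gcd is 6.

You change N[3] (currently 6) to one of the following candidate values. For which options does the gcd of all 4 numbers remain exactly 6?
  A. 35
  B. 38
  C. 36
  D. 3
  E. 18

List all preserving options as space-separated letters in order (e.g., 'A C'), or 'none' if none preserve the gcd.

Answer: E

Derivation:
Old gcd = 6; gcd of others (without N[3]) = 12
New gcd for candidate v: gcd(12, v). Preserves old gcd iff gcd(12, v) = 6.
  Option A: v=35, gcd(12,35)=1 -> changes
  Option B: v=38, gcd(12,38)=2 -> changes
  Option C: v=36, gcd(12,36)=12 -> changes
  Option D: v=3, gcd(12,3)=3 -> changes
  Option E: v=18, gcd(12,18)=6 -> preserves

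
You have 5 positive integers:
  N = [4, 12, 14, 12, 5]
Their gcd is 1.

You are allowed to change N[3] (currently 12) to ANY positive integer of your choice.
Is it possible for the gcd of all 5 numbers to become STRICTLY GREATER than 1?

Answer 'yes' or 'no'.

Answer: no

Derivation:
Current gcd = 1
gcd of all OTHER numbers (without N[3]=12): gcd([4, 12, 14, 5]) = 1
The new gcd after any change is gcd(1, new_value).
This can be at most 1.
Since 1 = old gcd 1, the gcd can only stay the same or decrease.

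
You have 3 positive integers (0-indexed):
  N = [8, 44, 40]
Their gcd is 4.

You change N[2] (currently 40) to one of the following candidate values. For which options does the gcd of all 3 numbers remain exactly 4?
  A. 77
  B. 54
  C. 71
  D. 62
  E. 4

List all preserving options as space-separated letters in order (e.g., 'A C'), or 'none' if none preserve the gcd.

Answer: E

Derivation:
Old gcd = 4; gcd of others (without N[2]) = 4
New gcd for candidate v: gcd(4, v). Preserves old gcd iff gcd(4, v) = 4.
  Option A: v=77, gcd(4,77)=1 -> changes
  Option B: v=54, gcd(4,54)=2 -> changes
  Option C: v=71, gcd(4,71)=1 -> changes
  Option D: v=62, gcd(4,62)=2 -> changes
  Option E: v=4, gcd(4,4)=4 -> preserves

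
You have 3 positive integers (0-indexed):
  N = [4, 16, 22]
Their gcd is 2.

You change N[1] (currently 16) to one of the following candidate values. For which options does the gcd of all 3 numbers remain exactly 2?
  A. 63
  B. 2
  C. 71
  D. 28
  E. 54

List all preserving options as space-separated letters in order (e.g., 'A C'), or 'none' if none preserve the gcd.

Answer: B D E

Derivation:
Old gcd = 2; gcd of others (without N[1]) = 2
New gcd for candidate v: gcd(2, v). Preserves old gcd iff gcd(2, v) = 2.
  Option A: v=63, gcd(2,63)=1 -> changes
  Option B: v=2, gcd(2,2)=2 -> preserves
  Option C: v=71, gcd(2,71)=1 -> changes
  Option D: v=28, gcd(2,28)=2 -> preserves
  Option E: v=54, gcd(2,54)=2 -> preserves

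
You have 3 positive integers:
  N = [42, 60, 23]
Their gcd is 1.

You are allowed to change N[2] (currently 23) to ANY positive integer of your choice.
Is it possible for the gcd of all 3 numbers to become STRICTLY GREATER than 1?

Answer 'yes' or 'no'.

Answer: yes

Derivation:
Current gcd = 1
gcd of all OTHER numbers (without N[2]=23): gcd([42, 60]) = 6
The new gcd after any change is gcd(6, new_value).
This can be at most 6.
Since 6 > old gcd 1, the gcd CAN increase (e.g., set N[2] = 6).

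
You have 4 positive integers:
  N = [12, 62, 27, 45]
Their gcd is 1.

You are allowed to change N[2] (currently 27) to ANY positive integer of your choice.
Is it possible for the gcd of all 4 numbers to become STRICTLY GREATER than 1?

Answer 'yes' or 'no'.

Answer: no

Derivation:
Current gcd = 1
gcd of all OTHER numbers (without N[2]=27): gcd([12, 62, 45]) = 1
The new gcd after any change is gcd(1, new_value).
This can be at most 1.
Since 1 = old gcd 1, the gcd can only stay the same or decrease.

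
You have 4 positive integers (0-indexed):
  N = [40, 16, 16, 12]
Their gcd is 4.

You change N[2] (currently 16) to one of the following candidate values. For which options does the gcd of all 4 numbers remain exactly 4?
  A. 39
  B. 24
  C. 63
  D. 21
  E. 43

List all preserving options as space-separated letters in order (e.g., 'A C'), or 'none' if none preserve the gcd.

Answer: B

Derivation:
Old gcd = 4; gcd of others (without N[2]) = 4
New gcd for candidate v: gcd(4, v). Preserves old gcd iff gcd(4, v) = 4.
  Option A: v=39, gcd(4,39)=1 -> changes
  Option B: v=24, gcd(4,24)=4 -> preserves
  Option C: v=63, gcd(4,63)=1 -> changes
  Option D: v=21, gcd(4,21)=1 -> changes
  Option E: v=43, gcd(4,43)=1 -> changes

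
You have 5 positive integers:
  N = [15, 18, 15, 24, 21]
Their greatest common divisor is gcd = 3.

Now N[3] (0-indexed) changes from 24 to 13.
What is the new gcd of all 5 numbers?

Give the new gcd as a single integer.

Numbers: [15, 18, 15, 24, 21], gcd = 3
Change: index 3, 24 -> 13
gcd of the OTHER numbers (without index 3): gcd([15, 18, 15, 21]) = 3
New gcd = gcd(g_others, new_val) = gcd(3, 13) = 1

Answer: 1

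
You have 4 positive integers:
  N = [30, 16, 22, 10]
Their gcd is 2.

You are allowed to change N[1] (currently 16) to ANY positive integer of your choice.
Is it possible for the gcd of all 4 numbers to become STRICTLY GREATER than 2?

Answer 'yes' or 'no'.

Answer: no

Derivation:
Current gcd = 2
gcd of all OTHER numbers (without N[1]=16): gcd([30, 22, 10]) = 2
The new gcd after any change is gcd(2, new_value).
This can be at most 2.
Since 2 = old gcd 2, the gcd can only stay the same or decrease.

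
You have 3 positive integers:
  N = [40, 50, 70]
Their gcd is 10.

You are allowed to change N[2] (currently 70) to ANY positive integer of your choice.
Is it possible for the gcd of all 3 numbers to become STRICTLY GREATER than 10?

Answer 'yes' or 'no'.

Current gcd = 10
gcd of all OTHER numbers (without N[2]=70): gcd([40, 50]) = 10
The new gcd after any change is gcd(10, new_value).
This can be at most 10.
Since 10 = old gcd 10, the gcd can only stay the same or decrease.

Answer: no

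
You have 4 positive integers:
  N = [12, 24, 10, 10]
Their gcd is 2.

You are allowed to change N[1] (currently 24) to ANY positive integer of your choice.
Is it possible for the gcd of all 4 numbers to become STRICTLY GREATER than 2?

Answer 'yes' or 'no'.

Answer: no

Derivation:
Current gcd = 2
gcd of all OTHER numbers (without N[1]=24): gcd([12, 10, 10]) = 2
The new gcd after any change is gcd(2, new_value).
This can be at most 2.
Since 2 = old gcd 2, the gcd can only stay the same or decrease.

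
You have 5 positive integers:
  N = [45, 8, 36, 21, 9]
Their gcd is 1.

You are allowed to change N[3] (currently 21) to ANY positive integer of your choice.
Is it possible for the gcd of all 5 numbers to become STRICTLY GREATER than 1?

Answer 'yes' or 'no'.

Answer: no

Derivation:
Current gcd = 1
gcd of all OTHER numbers (without N[3]=21): gcd([45, 8, 36, 9]) = 1
The new gcd after any change is gcd(1, new_value).
This can be at most 1.
Since 1 = old gcd 1, the gcd can only stay the same or decrease.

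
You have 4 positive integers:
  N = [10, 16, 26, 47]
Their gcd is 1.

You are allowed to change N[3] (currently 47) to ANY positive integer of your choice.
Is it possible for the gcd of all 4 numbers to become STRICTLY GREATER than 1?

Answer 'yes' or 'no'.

Current gcd = 1
gcd of all OTHER numbers (without N[3]=47): gcd([10, 16, 26]) = 2
The new gcd after any change is gcd(2, new_value).
This can be at most 2.
Since 2 > old gcd 1, the gcd CAN increase (e.g., set N[3] = 2).

Answer: yes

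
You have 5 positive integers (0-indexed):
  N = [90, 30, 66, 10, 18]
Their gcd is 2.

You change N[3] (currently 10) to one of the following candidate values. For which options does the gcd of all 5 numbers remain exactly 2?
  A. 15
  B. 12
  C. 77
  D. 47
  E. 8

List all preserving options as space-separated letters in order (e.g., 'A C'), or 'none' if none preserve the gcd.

Answer: E

Derivation:
Old gcd = 2; gcd of others (without N[3]) = 6
New gcd for candidate v: gcd(6, v). Preserves old gcd iff gcd(6, v) = 2.
  Option A: v=15, gcd(6,15)=3 -> changes
  Option B: v=12, gcd(6,12)=6 -> changes
  Option C: v=77, gcd(6,77)=1 -> changes
  Option D: v=47, gcd(6,47)=1 -> changes
  Option E: v=8, gcd(6,8)=2 -> preserves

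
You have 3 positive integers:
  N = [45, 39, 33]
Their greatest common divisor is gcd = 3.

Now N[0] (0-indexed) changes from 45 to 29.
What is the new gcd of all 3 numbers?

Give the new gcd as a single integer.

Numbers: [45, 39, 33], gcd = 3
Change: index 0, 45 -> 29
gcd of the OTHER numbers (without index 0): gcd([39, 33]) = 3
New gcd = gcd(g_others, new_val) = gcd(3, 29) = 1

Answer: 1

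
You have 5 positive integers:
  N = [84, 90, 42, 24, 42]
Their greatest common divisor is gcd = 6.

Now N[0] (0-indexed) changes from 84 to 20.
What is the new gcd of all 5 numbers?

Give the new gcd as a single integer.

Numbers: [84, 90, 42, 24, 42], gcd = 6
Change: index 0, 84 -> 20
gcd of the OTHER numbers (without index 0): gcd([90, 42, 24, 42]) = 6
New gcd = gcd(g_others, new_val) = gcd(6, 20) = 2

Answer: 2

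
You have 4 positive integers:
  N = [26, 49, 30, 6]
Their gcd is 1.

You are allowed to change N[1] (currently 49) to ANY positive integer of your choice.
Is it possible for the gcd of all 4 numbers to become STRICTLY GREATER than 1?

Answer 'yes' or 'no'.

Answer: yes

Derivation:
Current gcd = 1
gcd of all OTHER numbers (without N[1]=49): gcd([26, 30, 6]) = 2
The new gcd after any change is gcd(2, new_value).
This can be at most 2.
Since 2 > old gcd 1, the gcd CAN increase (e.g., set N[1] = 2).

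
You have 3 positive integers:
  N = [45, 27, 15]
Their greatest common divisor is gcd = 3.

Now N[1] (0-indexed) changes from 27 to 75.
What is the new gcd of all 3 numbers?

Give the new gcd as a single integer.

Numbers: [45, 27, 15], gcd = 3
Change: index 1, 27 -> 75
gcd of the OTHER numbers (without index 1): gcd([45, 15]) = 15
New gcd = gcd(g_others, new_val) = gcd(15, 75) = 15

Answer: 15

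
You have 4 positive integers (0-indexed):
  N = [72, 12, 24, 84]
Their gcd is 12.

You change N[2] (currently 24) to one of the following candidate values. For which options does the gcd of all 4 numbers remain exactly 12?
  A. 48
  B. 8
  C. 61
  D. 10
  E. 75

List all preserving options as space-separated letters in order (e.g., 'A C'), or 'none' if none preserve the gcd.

Old gcd = 12; gcd of others (without N[2]) = 12
New gcd for candidate v: gcd(12, v). Preserves old gcd iff gcd(12, v) = 12.
  Option A: v=48, gcd(12,48)=12 -> preserves
  Option B: v=8, gcd(12,8)=4 -> changes
  Option C: v=61, gcd(12,61)=1 -> changes
  Option D: v=10, gcd(12,10)=2 -> changes
  Option E: v=75, gcd(12,75)=3 -> changes

Answer: A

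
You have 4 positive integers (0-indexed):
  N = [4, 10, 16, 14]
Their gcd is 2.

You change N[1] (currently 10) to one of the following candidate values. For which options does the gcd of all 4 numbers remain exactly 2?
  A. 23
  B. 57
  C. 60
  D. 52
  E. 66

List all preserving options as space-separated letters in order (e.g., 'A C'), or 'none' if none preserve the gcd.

Answer: C D E

Derivation:
Old gcd = 2; gcd of others (without N[1]) = 2
New gcd for candidate v: gcd(2, v). Preserves old gcd iff gcd(2, v) = 2.
  Option A: v=23, gcd(2,23)=1 -> changes
  Option B: v=57, gcd(2,57)=1 -> changes
  Option C: v=60, gcd(2,60)=2 -> preserves
  Option D: v=52, gcd(2,52)=2 -> preserves
  Option E: v=66, gcd(2,66)=2 -> preserves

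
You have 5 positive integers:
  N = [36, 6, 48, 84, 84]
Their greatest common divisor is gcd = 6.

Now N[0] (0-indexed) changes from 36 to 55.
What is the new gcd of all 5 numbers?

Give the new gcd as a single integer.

Numbers: [36, 6, 48, 84, 84], gcd = 6
Change: index 0, 36 -> 55
gcd of the OTHER numbers (without index 0): gcd([6, 48, 84, 84]) = 6
New gcd = gcd(g_others, new_val) = gcd(6, 55) = 1

Answer: 1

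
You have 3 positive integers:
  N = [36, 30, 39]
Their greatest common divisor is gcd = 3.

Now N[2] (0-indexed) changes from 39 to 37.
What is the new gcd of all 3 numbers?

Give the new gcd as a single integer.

Numbers: [36, 30, 39], gcd = 3
Change: index 2, 39 -> 37
gcd of the OTHER numbers (without index 2): gcd([36, 30]) = 6
New gcd = gcd(g_others, new_val) = gcd(6, 37) = 1

Answer: 1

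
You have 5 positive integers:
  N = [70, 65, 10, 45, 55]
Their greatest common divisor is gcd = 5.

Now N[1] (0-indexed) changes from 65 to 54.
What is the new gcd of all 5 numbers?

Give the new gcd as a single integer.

Answer: 1

Derivation:
Numbers: [70, 65, 10, 45, 55], gcd = 5
Change: index 1, 65 -> 54
gcd of the OTHER numbers (without index 1): gcd([70, 10, 45, 55]) = 5
New gcd = gcd(g_others, new_val) = gcd(5, 54) = 1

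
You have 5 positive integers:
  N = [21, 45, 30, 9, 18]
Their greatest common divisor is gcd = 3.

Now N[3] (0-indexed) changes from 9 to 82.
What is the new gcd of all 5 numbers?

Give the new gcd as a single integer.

Numbers: [21, 45, 30, 9, 18], gcd = 3
Change: index 3, 9 -> 82
gcd of the OTHER numbers (without index 3): gcd([21, 45, 30, 18]) = 3
New gcd = gcd(g_others, new_val) = gcd(3, 82) = 1

Answer: 1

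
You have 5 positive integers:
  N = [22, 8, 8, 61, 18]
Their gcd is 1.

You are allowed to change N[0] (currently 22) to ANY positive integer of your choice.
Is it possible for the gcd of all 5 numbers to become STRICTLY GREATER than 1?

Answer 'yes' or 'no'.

Answer: no

Derivation:
Current gcd = 1
gcd of all OTHER numbers (without N[0]=22): gcd([8, 8, 61, 18]) = 1
The new gcd after any change is gcd(1, new_value).
This can be at most 1.
Since 1 = old gcd 1, the gcd can only stay the same or decrease.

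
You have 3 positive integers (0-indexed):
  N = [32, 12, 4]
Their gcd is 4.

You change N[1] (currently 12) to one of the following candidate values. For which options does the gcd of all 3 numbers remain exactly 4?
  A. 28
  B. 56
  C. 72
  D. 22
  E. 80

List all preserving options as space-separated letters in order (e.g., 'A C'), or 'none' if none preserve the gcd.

Answer: A B C E

Derivation:
Old gcd = 4; gcd of others (without N[1]) = 4
New gcd for candidate v: gcd(4, v). Preserves old gcd iff gcd(4, v) = 4.
  Option A: v=28, gcd(4,28)=4 -> preserves
  Option B: v=56, gcd(4,56)=4 -> preserves
  Option C: v=72, gcd(4,72)=4 -> preserves
  Option D: v=22, gcd(4,22)=2 -> changes
  Option E: v=80, gcd(4,80)=4 -> preserves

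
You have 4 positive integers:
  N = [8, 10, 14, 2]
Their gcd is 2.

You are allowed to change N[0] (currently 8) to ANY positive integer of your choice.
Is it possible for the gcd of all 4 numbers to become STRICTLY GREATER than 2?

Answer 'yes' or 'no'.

Answer: no

Derivation:
Current gcd = 2
gcd of all OTHER numbers (without N[0]=8): gcd([10, 14, 2]) = 2
The new gcd after any change is gcd(2, new_value).
This can be at most 2.
Since 2 = old gcd 2, the gcd can only stay the same or decrease.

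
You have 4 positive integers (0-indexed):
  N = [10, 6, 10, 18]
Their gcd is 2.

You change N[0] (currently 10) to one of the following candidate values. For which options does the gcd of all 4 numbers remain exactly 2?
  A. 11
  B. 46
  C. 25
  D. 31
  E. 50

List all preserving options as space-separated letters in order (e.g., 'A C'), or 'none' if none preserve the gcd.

Answer: B E

Derivation:
Old gcd = 2; gcd of others (without N[0]) = 2
New gcd for candidate v: gcd(2, v). Preserves old gcd iff gcd(2, v) = 2.
  Option A: v=11, gcd(2,11)=1 -> changes
  Option B: v=46, gcd(2,46)=2 -> preserves
  Option C: v=25, gcd(2,25)=1 -> changes
  Option D: v=31, gcd(2,31)=1 -> changes
  Option E: v=50, gcd(2,50)=2 -> preserves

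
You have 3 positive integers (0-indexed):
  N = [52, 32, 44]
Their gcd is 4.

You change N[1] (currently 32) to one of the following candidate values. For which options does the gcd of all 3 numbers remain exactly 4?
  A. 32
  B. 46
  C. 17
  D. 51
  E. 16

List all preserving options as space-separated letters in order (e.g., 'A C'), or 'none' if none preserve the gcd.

Old gcd = 4; gcd of others (without N[1]) = 4
New gcd for candidate v: gcd(4, v). Preserves old gcd iff gcd(4, v) = 4.
  Option A: v=32, gcd(4,32)=4 -> preserves
  Option B: v=46, gcd(4,46)=2 -> changes
  Option C: v=17, gcd(4,17)=1 -> changes
  Option D: v=51, gcd(4,51)=1 -> changes
  Option E: v=16, gcd(4,16)=4 -> preserves

Answer: A E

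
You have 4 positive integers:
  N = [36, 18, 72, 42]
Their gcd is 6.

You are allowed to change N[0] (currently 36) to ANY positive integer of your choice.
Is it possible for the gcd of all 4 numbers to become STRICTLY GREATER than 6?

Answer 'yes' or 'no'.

Current gcd = 6
gcd of all OTHER numbers (without N[0]=36): gcd([18, 72, 42]) = 6
The new gcd after any change is gcd(6, new_value).
This can be at most 6.
Since 6 = old gcd 6, the gcd can only stay the same or decrease.

Answer: no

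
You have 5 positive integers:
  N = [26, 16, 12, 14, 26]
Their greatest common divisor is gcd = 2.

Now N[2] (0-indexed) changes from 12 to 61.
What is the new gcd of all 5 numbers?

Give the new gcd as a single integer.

Answer: 1

Derivation:
Numbers: [26, 16, 12, 14, 26], gcd = 2
Change: index 2, 12 -> 61
gcd of the OTHER numbers (without index 2): gcd([26, 16, 14, 26]) = 2
New gcd = gcd(g_others, new_val) = gcd(2, 61) = 1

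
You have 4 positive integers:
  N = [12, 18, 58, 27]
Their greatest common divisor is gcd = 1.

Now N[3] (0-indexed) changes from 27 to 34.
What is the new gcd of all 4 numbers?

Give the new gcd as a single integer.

Answer: 2

Derivation:
Numbers: [12, 18, 58, 27], gcd = 1
Change: index 3, 27 -> 34
gcd of the OTHER numbers (without index 3): gcd([12, 18, 58]) = 2
New gcd = gcd(g_others, new_val) = gcd(2, 34) = 2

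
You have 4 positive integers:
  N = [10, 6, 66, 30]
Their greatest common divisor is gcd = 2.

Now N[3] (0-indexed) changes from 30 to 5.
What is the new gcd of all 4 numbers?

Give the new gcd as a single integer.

Numbers: [10, 6, 66, 30], gcd = 2
Change: index 3, 30 -> 5
gcd of the OTHER numbers (without index 3): gcd([10, 6, 66]) = 2
New gcd = gcd(g_others, new_val) = gcd(2, 5) = 1

Answer: 1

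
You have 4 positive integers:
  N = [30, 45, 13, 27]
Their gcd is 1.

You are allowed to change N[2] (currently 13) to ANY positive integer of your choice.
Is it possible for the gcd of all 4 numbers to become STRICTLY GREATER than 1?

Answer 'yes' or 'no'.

Current gcd = 1
gcd of all OTHER numbers (without N[2]=13): gcd([30, 45, 27]) = 3
The new gcd after any change is gcd(3, new_value).
This can be at most 3.
Since 3 > old gcd 1, the gcd CAN increase (e.g., set N[2] = 3).

Answer: yes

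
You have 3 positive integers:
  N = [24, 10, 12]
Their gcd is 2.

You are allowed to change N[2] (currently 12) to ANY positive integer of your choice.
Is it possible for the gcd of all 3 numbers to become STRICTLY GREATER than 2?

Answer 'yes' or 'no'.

Current gcd = 2
gcd of all OTHER numbers (without N[2]=12): gcd([24, 10]) = 2
The new gcd after any change is gcd(2, new_value).
This can be at most 2.
Since 2 = old gcd 2, the gcd can only stay the same or decrease.

Answer: no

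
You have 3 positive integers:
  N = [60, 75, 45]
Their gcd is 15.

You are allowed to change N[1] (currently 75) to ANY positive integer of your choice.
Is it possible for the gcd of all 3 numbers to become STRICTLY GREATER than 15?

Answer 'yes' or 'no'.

Current gcd = 15
gcd of all OTHER numbers (without N[1]=75): gcd([60, 45]) = 15
The new gcd after any change is gcd(15, new_value).
This can be at most 15.
Since 15 = old gcd 15, the gcd can only stay the same or decrease.

Answer: no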